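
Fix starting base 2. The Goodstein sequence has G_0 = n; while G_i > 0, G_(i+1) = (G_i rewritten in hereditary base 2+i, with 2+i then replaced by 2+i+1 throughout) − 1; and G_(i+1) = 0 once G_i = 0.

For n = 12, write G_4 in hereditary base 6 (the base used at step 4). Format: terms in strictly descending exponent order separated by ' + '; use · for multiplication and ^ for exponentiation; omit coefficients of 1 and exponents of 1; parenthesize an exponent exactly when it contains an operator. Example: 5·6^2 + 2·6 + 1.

6^(6 + 1) + 2·6^2 + 6 + 5

G_0=12  [base 2] 2^(2 + 1) + 2^2  →[2↦3]→  3^(3 + 1) + 3^3 = 108  −1 ⇒ G_1=107
G_1=107  [base 3] 3^(3 + 1) + 2·3^2 + 2·3 + 2  →[3↦4]→  4^(4 + 1) + 2·4^2 + 2·4 + 2 = 1066  −1 ⇒ G_2=1065
G_2=1065  [base 4] 4^(4 + 1) + 2·4^2 + 2·4 + 1  →[4↦5]→  5^(5 + 1) + 2·5^2 + 2·5 + 1 = 15686  −1 ⇒ G_3=15685
G_3=15685  [base 5] 5^(5 + 1) + 2·5^2 + 2·5  →[5↦6]→  6^(6 + 1) + 2·6^2 + 2·6 = 280020  −1 ⇒ G_4=280019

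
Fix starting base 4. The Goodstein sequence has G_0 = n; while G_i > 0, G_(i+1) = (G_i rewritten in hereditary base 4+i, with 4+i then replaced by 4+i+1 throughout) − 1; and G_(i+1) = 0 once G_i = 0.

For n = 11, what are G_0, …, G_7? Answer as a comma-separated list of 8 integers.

11, 12, 13, 14, 15, 15, 15, 15

[0] 11 ≡ 2·4 + 3 (base 4). Lift 5: 13. −1: 12.
[1] 12 ≡ 2·5 + 2 (base 5). Lift 6: 14. −1: 13.
[2] 13 ≡ 2·6 + 1 (base 6). Lift 7: 15. −1: 14.
[3] 14 ≡ 2·7 (base 7). Lift 8: 16. −1: 15.
[4] 15 ≡ 8 + 7 (base 8). Lift 9: 16. −1: 15.
[5] 15 ≡ 9 + 6 (base 9). Lift 10: 16. −1: 15.
[6] 15 ≡ 10 + 5 (base 10). Lift 11: 16. −1: 15.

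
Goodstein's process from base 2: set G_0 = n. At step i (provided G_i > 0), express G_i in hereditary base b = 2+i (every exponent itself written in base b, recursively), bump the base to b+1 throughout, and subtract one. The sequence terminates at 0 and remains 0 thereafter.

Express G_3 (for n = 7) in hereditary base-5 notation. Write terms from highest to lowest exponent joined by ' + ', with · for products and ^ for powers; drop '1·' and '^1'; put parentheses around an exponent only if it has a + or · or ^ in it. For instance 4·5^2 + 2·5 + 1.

5^5 + 2

G_0=7  [base 2] 2^2 + 2 + 1  →[2↦3]→  3^3 + 3 + 1 = 31  −1 ⇒ G_1=30
G_1=30  [base 3] 3^3 + 3  →[3↦4]→  4^4 + 4 = 260  −1 ⇒ G_2=259
G_2=259  [base 4] 4^4 + 3  →[4↦5]→  5^5 + 3 = 3128  −1 ⇒ G_3=3127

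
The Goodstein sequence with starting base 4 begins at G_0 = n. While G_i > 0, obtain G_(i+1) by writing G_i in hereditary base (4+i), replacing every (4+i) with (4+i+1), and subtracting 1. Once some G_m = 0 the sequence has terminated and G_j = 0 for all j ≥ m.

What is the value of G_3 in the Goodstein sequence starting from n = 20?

G_0 = 20. HB_4(20) = 4^2 + 4. Bump = 30. G_1 = 29.
G_1 = 29. HB_5(29) = 5^2 + 4. Bump = 40. G_2 = 39.
G_2 = 39. HB_6(39) = 6^2 + 3. Bump = 52. G_3 = 51.
G_3 = 51. HB_7(51) = 7^2 + 2. Bump = 66. G_4 = 65.

51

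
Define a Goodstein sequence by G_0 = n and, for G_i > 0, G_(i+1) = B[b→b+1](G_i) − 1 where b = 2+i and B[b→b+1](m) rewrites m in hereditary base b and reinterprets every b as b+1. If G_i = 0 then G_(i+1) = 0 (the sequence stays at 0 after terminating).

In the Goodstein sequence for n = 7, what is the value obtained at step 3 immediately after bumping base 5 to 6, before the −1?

46658

step 0: 7 = 2^2 + 2 + 1; sub 3 for 2: 3^3 + 3 + 1; = 31; G_1 = 31−1 = 30
step 1: 30 = 3^3 + 3; sub 4 for 3: 4^4 + 4; = 260; G_2 = 260−1 = 259
step 2: 259 = 4^4 + 3; sub 5 for 4: 5^5 + 3; = 3128; G_3 = 3128−1 = 3127
step 3: 3127 = 5^5 + 2; sub 6 for 5: 6^6 + 2; = 46658; G_4 = 46658−1 = 46657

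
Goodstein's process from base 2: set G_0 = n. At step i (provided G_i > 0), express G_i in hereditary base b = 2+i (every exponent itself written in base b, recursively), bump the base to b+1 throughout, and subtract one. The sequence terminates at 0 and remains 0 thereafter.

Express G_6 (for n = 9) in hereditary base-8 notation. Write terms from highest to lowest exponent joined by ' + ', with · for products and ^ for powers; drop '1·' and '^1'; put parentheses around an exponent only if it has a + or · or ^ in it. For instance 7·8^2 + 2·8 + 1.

3·8^8 + 3·8^3 + 3·8^2 + 2·8 + 7

step 0: 9 = 2^(2 + 1) + 1; sub 3 for 2: 3^(3 + 1) + 1; = 82; G_1 = 82−1 = 81
step 1: 81 = 3^(3 + 1); sub 4 for 3: 4^(4 + 1); = 1024; G_2 = 1024−1 = 1023
step 2: 1023 = 3·4^4 + 3·4^3 + 3·4^2 + 3·4 + 3; sub 5 for 4: 3·5^5 + 3·5^3 + 3·5^2 + 3·5 + 3; = 9843; G_3 = 9843−1 = 9842
step 3: 9842 = 3·5^5 + 3·5^3 + 3·5^2 + 3·5 + 2; sub 6 for 5: 3·6^6 + 3·6^3 + 3·6^2 + 3·6 + 2; = 140744; G_4 = 140744−1 = 140743
step 4: 140743 = 3·6^6 + 3·6^3 + 3·6^2 + 3·6 + 1; sub 7 for 6: 3·7^7 + 3·7^3 + 3·7^2 + 3·7 + 1; = 2471827; G_5 = 2471827−1 = 2471826
step 5: 2471826 = 3·7^7 + 3·7^3 + 3·7^2 + 3·7; sub 8 for 7: 3·8^8 + 3·8^3 + 3·8^2 + 3·8; = 50333400; G_6 = 50333400−1 = 50333399
step 6: 50333399 = 3·8^8 + 3·8^3 + 3·8^2 + 2·8 + 7; sub 9 for 8: 3·9^9 + 3·9^3 + 3·9^2 + 2·9 + 7; = 1162263922; G_7 = 1162263922−1 = 1162263921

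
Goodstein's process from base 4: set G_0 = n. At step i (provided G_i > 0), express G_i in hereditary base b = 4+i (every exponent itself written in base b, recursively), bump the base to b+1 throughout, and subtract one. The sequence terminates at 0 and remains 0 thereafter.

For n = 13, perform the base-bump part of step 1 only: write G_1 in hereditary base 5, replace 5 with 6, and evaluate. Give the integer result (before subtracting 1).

i=0: 13 = 3·4 + 1 (b=4); 4→5: 3·5 + 1 = 16; 16−1 = 15
i=1: 15 = 3·5 (b=5); 5→6: 3·6 = 18; 18−1 = 17

18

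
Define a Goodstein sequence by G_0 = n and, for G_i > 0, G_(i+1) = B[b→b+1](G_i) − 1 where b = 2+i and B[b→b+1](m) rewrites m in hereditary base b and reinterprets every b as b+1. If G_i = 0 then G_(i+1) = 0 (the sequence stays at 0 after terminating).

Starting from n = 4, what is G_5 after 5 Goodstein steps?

[0] 4 ≡ 2^2 (base 2). Lift 3: 27. −1: 26.
[1] 26 ≡ 2·3^2 + 2·3 + 2 (base 3). Lift 4: 42. −1: 41.
[2] 41 ≡ 2·4^2 + 2·4 + 1 (base 4). Lift 5: 61. −1: 60.
[3] 60 ≡ 2·5^2 + 2·5 (base 5). Lift 6: 84. −1: 83.
[4] 83 ≡ 2·6^2 + 6 + 5 (base 6). Lift 7: 110. −1: 109.
[5] 109 ≡ 2·7^2 + 7 + 4 (base 7). Lift 8: 140. −1: 139.

109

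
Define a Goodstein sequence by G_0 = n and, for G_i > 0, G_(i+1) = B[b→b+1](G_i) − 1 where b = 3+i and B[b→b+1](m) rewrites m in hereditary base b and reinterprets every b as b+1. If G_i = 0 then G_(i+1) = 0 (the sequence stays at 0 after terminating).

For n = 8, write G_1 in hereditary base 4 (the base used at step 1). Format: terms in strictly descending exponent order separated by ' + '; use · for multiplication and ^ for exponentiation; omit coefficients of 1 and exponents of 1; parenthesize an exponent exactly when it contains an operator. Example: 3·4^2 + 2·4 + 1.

G_0=8  [base 3] 2·3 + 2  →[3↦4]→  2·4 + 2 = 10  −1 ⇒ G_1=9
G_1=9  [base 4] 2·4 + 1  →[4↦5]→  2·5 + 1 = 11  −1 ⇒ G_2=10

2·4 + 1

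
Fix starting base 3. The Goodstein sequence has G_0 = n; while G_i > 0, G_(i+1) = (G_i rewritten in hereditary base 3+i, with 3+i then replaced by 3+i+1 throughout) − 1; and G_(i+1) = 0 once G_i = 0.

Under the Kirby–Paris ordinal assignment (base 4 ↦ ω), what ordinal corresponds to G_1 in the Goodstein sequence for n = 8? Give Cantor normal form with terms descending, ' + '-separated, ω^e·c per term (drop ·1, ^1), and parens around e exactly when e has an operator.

ω·2 + 1

G_0 = 8. HB_3(8) = 2·3 + 2. Bump = 10. G_1 = 9.
G_1 = 9. HB_4(9) = 2·4 + 1. Bump = 11. G_2 = 10.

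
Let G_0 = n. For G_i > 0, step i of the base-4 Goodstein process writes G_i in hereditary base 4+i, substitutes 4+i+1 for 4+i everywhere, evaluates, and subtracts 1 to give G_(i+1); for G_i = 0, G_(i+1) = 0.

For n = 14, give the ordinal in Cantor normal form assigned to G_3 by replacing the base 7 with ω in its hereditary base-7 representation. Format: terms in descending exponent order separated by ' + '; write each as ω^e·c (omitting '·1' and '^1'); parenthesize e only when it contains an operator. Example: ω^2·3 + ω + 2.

base 4: 14 = 3·4 + 2; at 5: 3·5 + 2 = 17; next = 16
base 5: 16 = 3·5 + 1; at 6: 3·6 + 1 = 19; next = 18
base 6: 18 = 3·6; at 7: 3·7 = 21; next = 20
base 7: 20 = 2·7 + 6; at 8: 2·8 + 6 = 22; next = 21

ω·2 + 6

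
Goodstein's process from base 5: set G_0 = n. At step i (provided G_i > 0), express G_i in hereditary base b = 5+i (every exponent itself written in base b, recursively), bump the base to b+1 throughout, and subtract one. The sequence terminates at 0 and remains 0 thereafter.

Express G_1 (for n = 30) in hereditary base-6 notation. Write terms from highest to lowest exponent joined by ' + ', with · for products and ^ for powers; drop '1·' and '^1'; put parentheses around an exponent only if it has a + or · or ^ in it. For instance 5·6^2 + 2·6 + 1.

step 0: 30 = 5^2 + 5; sub 6 for 5: 6^2 + 6; = 42; G_1 = 42−1 = 41
step 1: 41 = 6^2 + 5; sub 7 for 6: 7^2 + 5; = 54; G_2 = 54−1 = 53

6^2 + 5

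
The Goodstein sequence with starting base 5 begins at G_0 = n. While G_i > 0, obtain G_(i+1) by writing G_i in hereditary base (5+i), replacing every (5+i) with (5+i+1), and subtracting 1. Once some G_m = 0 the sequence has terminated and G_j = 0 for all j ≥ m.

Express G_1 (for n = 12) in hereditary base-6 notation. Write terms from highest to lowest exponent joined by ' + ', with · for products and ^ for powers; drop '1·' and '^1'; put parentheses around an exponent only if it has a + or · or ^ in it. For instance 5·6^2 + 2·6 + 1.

[0] 12 ≡ 2·5 + 2 (base 5). Lift 6: 14. −1: 13.
[1] 13 ≡ 2·6 + 1 (base 6). Lift 7: 15. −1: 14.

2·6 + 1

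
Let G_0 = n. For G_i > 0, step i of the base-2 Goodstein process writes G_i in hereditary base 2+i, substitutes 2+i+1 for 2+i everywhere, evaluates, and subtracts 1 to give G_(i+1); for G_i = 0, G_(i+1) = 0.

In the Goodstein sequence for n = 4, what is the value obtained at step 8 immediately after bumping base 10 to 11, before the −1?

(0) 4|_2 = 2^2 ↦ 3^3|_3 = 27 ⇒ 26
(1) 26|_3 = 2·3^2 + 2·3 + 2 ↦ 2·4^2 + 2·4 + 2|_4 = 42 ⇒ 41
(2) 41|_4 = 2·4^2 + 2·4 + 1 ↦ 2·5^2 + 2·5 + 1|_5 = 61 ⇒ 60
(3) 60|_5 = 2·5^2 + 2·5 ↦ 2·6^2 + 2·6|_6 = 84 ⇒ 83
(4) 83|_6 = 2·6^2 + 6 + 5 ↦ 2·7^2 + 7 + 5|_7 = 110 ⇒ 109
(5) 109|_7 = 2·7^2 + 7 + 4 ↦ 2·8^2 + 8 + 4|_8 = 140 ⇒ 139
(6) 139|_8 = 2·8^2 + 8 + 3 ↦ 2·9^2 + 9 + 3|_9 = 174 ⇒ 173
(7) 173|_9 = 2·9^2 + 9 + 2 ↦ 2·10^2 + 10 + 2|_10 = 212 ⇒ 211

254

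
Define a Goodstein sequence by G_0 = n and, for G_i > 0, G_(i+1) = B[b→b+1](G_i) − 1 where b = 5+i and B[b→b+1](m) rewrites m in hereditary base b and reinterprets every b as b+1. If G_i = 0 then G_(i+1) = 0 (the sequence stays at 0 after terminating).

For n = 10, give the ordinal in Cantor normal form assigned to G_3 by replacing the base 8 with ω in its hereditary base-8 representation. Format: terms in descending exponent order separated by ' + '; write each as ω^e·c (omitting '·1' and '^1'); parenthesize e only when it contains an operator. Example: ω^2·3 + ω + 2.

base 5: 10 = 2·5; at 6: 2·6 = 12; next = 11
base 6: 11 = 6 + 5; at 7: 7 + 5 = 12; next = 11
base 7: 11 = 7 + 4; at 8: 8 + 4 = 12; next = 11

ω + 3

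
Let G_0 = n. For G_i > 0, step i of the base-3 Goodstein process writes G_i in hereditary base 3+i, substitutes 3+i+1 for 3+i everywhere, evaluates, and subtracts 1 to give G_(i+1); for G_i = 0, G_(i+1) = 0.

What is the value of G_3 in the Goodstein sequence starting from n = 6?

6 —HB3→ 2·3 —bump→ 2·4 = 8 —(−1)→ 7
7 —HB4→ 4 + 3 —bump→ 5 + 3 = 8 —(−1)→ 7
7 —HB5→ 5 + 2 —bump→ 6 + 2 = 8 —(−1)→ 7
7 —HB6→ 6 + 1 —bump→ 7 + 1 = 8 —(−1)→ 7

7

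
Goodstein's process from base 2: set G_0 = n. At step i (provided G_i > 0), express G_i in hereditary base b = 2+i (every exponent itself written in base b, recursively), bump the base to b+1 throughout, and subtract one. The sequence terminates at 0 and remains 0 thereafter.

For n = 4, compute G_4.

83

[0] 4 ≡ 2^2 (base 2). Lift 3: 27. −1: 26.
[1] 26 ≡ 2·3^2 + 2·3 + 2 (base 3). Lift 4: 42. −1: 41.
[2] 41 ≡ 2·4^2 + 2·4 + 1 (base 4). Lift 5: 61. −1: 60.
[3] 60 ≡ 2·5^2 + 2·5 (base 5). Lift 6: 84. −1: 83.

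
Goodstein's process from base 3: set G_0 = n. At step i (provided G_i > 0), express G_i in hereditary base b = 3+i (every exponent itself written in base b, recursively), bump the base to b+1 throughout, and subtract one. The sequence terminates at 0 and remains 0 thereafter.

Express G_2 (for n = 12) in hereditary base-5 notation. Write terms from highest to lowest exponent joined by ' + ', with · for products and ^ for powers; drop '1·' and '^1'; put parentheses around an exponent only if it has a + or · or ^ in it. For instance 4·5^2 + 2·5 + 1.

5^2 + 2

step 0: 12 = 3^2 + 3; sub 4 for 3: 4^2 + 4; = 20; G_1 = 20−1 = 19
step 1: 19 = 4^2 + 3; sub 5 for 4: 5^2 + 3; = 28; G_2 = 28−1 = 27
step 2: 27 = 5^2 + 2; sub 6 for 5: 6^2 + 2; = 38; G_3 = 38−1 = 37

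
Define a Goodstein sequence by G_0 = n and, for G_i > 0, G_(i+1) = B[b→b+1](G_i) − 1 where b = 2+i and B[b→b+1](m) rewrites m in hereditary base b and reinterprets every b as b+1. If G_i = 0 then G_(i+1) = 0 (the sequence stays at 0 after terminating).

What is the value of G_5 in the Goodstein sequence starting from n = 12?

5764910

i=0: 12 = 2^(2 + 1) + 2^2 (b=2); 2→3: 3^(3 + 1) + 3^3 = 108; 108−1 = 107
i=1: 107 = 3^(3 + 1) + 2·3^2 + 2·3 + 2 (b=3); 3→4: 4^(4 + 1) + 2·4^2 + 2·4 + 2 = 1066; 1066−1 = 1065
i=2: 1065 = 4^(4 + 1) + 2·4^2 + 2·4 + 1 (b=4); 4→5: 5^(5 + 1) + 2·5^2 + 2·5 + 1 = 15686; 15686−1 = 15685
i=3: 15685 = 5^(5 + 1) + 2·5^2 + 2·5 (b=5); 5→6: 6^(6 + 1) + 2·6^2 + 2·6 = 280020; 280020−1 = 280019
i=4: 280019 = 6^(6 + 1) + 2·6^2 + 6 + 5 (b=6); 6→7: 7^(7 + 1) + 2·7^2 + 7 + 5 = 5764911; 5764911−1 = 5764910
i=5: 5764910 = 7^(7 + 1) + 2·7^2 + 7 + 4 (b=7); 7→8: 8^(8 + 1) + 2·8^2 + 8 + 4 = 134217868; 134217868−1 = 134217867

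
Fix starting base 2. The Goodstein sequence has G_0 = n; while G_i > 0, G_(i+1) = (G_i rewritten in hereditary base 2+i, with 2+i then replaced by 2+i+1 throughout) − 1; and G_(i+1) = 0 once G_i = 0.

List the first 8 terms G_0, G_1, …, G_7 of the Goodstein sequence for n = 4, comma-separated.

4, 26, 41, 60, 83, 109, 139, 173

[0] 4 ≡ 2^2 (base 2). Lift 3: 27. −1: 26.
[1] 26 ≡ 2·3^2 + 2·3 + 2 (base 3). Lift 4: 42. −1: 41.
[2] 41 ≡ 2·4^2 + 2·4 + 1 (base 4). Lift 5: 61. −1: 60.
[3] 60 ≡ 2·5^2 + 2·5 (base 5). Lift 6: 84. −1: 83.
[4] 83 ≡ 2·6^2 + 6 + 5 (base 6). Lift 7: 110. −1: 109.
[5] 109 ≡ 2·7^2 + 7 + 4 (base 7). Lift 8: 140. −1: 139.
[6] 139 ≡ 2·8^2 + 8 + 3 (base 8). Lift 9: 174. −1: 173.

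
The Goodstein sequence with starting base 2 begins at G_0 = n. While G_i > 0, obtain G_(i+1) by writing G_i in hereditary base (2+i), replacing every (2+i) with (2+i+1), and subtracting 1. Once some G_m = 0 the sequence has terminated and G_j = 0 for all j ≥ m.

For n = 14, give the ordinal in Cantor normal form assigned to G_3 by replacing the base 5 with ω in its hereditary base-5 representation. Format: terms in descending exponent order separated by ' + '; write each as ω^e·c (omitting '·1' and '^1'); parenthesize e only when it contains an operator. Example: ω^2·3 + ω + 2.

ω^(ω + 1) + ω^ω

base 2: 14 = 2^(2 + 1) + 2^2 + 2; at 3: 3^(3 + 1) + 3^3 + 3 = 111; next = 110
base 3: 110 = 3^(3 + 1) + 3^3 + 2; at 4: 4^(4 + 1) + 4^4 + 2 = 1282; next = 1281
base 4: 1281 = 4^(4 + 1) + 4^4 + 1; at 5: 5^(5 + 1) + 5^5 + 1 = 18751; next = 18750
base 5: 18750 = 5^(5 + 1) + 5^5; at 6: 6^(6 + 1) + 6^6 = 326592; next = 326591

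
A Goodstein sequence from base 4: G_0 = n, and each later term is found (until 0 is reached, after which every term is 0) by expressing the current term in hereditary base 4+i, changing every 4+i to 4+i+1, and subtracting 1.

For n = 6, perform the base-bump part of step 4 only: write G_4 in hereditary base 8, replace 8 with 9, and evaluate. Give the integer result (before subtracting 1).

step 0: 6 = 4 + 2; sub 5 for 4: 5 + 2; = 7; G_1 = 7−1 = 6
step 1: 6 = 5 + 1; sub 6 for 5: 6 + 1; = 7; G_2 = 7−1 = 6
step 2: 6 = 6; sub 7 for 6: 7; = 7; G_3 = 7−1 = 6
step 3: 6 = 6; sub 8 for 7: 6; = 6; G_4 = 6−1 = 5
step 4: 5 = 5; sub 9 for 8: 5; = 5; G_5 = 5−1 = 4

5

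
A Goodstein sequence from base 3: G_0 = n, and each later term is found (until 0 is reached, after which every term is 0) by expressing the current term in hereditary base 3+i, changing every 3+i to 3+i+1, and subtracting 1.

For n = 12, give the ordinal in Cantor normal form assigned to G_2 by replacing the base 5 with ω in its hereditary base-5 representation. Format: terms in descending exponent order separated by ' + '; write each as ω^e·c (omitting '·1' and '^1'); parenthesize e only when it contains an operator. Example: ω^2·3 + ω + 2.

ω^2 + 2

(0) 12|_3 = 3^2 + 3 ↦ 4^2 + 4|_4 = 20 ⇒ 19
(1) 19|_4 = 4^2 + 3 ↦ 5^2 + 3|_5 = 28 ⇒ 27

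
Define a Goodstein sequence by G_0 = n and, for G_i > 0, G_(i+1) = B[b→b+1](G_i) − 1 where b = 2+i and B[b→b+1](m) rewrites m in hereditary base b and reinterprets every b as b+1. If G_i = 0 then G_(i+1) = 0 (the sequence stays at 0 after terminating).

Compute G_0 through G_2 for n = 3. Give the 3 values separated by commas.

G_0=3  [base 2] 2 + 1  →[2↦3]→  3 + 1 = 4  −1 ⇒ G_1=3
G_1=3  [base 3] 3  →[3↦4]→  4 = 4  −1 ⇒ G_2=3

3, 3, 3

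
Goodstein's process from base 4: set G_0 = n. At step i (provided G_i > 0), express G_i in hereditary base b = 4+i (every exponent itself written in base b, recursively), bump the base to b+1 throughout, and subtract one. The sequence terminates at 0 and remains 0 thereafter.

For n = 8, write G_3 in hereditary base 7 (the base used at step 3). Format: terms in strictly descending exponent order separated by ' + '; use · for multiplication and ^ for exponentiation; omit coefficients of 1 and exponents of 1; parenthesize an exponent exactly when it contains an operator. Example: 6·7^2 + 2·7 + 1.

7 + 2

G_0=8  [base 4] 2·4  →[4↦5]→  2·5 = 10  −1 ⇒ G_1=9
G_1=9  [base 5] 5 + 4  →[5↦6]→  6 + 4 = 10  −1 ⇒ G_2=9
G_2=9  [base 6] 6 + 3  →[6↦7]→  7 + 3 = 10  −1 ⇒ G_3=9
G_3=9  [base 7] 7 + 2  →[7↦8]→  8 + 2 = 10  −1 ⇒ G_4=9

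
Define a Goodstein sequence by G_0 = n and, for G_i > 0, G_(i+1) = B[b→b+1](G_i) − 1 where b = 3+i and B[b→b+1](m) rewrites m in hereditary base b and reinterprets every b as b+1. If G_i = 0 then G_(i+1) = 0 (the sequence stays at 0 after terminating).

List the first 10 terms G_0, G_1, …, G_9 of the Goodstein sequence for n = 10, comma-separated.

10, 16, 24, 27, 30, 33, 36, 39, 41, 43

(0) 10|_3 = 3^2 + 1 ↦ 4^2 + 1|_4 = 17 ⇒ 16
(1) 16|_4 = 4^2 ↦ 5^2|_5 = 25 ⇒ 24
(2) 24|_5 = 4·5 + 4 ↦ 4·6 + 4|_6 = 28 ⇒ 27
(3) 27|_6 = 4·6 + 3 ↦ 4·7 + 3|_7 = 31 ⇒ 30
(4) 30|_7 = 4·7 + 2 ↦ 4·8 + 2|_8 = 34 ⇒ 33
(5) 33|_8 = 4·8 + 1 ↦ 4·9 + 1|_9 = 37 ⇒ 36
(6) 36|_9 = 4·9 ↦ 4·10|_10 = 40 ⇒ 39
(7) 39|_10 = 3·10 + 9 ↦ 3·11 + 9|_11 = 42 ⇒ 41
(8) 41|_11 = 3·11 + 8 ↦ 3·12 + 8|_12 = 44 ⇒ 43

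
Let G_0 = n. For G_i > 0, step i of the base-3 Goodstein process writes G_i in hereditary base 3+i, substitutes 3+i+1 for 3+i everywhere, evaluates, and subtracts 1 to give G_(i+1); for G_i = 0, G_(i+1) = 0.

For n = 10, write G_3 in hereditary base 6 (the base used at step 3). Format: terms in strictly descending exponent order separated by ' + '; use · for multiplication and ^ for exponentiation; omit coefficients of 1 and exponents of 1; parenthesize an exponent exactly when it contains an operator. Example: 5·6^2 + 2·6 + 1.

4·6 + 3

base 3: 10 = 3^2 + 1; at 4: 4^2 + 1 = 17; next = 16
base 4: 16 = 4^2; at 5: 5^2 = 25; next = 24
base 5: 24 = 4·5 + 4; at 6: 4·6 + 4 = 28; next = 27
base 6: 27 = 4·6 + 3; at 7: 4·7 + 3 = 31; next = 30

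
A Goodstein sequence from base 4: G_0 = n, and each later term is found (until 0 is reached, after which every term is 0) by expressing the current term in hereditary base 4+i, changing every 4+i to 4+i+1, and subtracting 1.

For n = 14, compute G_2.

G_0=14  [base 4] 3·4 + 2  →[4↦5]→  3·5 + 2 = 17  −1 ⇒ G_1=16
G_1=16  [base 5] 3·5 + 1  →[5↦6]→  3·6 + 1 = 19  −1 ⇒ G_2=18
G_2=18  [base 6] 3·6  →[6↦7]→  3·7 = 21  −1 ⇒ G_3=20

18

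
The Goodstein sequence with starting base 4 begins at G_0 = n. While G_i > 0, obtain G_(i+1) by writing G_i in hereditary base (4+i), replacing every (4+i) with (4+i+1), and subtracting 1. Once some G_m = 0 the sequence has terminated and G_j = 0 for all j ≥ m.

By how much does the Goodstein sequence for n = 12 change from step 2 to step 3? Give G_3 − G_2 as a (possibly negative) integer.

1

(0) 12|_4 = 3·4 ↦ 3·5|_5 = 15 ⇒ 14
(1) 14|_5 = 2·5 + 4 ↦ 2·6 + 4|_6 = 16 ⇒ 15
(2) 15|_6 = 2·6 + 3 ↦ 2·7 + 3|_7 = 17 ⇒ 16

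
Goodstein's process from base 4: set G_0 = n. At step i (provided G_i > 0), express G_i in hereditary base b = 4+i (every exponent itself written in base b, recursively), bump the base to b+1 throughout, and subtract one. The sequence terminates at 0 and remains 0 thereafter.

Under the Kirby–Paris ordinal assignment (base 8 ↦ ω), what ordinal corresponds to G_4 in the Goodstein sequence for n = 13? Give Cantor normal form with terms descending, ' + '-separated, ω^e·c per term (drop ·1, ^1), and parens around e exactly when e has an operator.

ω·2 + 3

G_0 = 13. HB_4(13) = 3·4 + 1. Bump = 16. G_1 = 15.
G_1 = 15. HB_5(15) = 3·5. Bump = 18. G_2 = 17.
G_2 = 17. HB_6(17) = 2·6 + 5. Bump = 19. G_3 = 18.
G_3 = 18. HB_7(18) = 2·7 + 4. Bump = 20. G_4 = 19.
G_4 = 19. HB_8(19) = 2·8 + 3. Bump = 21. G_5 = 20.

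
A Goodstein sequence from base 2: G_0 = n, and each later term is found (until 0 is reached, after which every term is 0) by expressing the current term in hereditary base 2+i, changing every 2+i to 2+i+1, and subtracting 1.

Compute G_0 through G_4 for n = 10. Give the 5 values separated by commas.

10, 83, 1025, 15625, 279935

G_0 = 10. HB_2(10) = 2^(2 + 1) + 2. Bump = 84. G_1 = 83.
G_1 = 83. HB_3(83) = 3^(3 + 1) + 2. Bump = 1026. G_2 = 1025.
G_2 = 1025. HB_4(1025) = 4^(4 + 1) + 1. Bump = 15626. G_3 = 15625.
G_3 = 15625. HB_5(15625) = 5^(5 + 1). Bump = 279936. G_4 = 279935.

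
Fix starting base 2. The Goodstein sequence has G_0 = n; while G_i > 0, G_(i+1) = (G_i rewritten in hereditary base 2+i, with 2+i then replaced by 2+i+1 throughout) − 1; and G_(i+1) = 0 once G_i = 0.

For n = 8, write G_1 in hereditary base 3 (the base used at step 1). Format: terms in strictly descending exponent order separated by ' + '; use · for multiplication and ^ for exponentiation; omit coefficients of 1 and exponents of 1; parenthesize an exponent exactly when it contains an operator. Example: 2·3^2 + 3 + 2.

i=0: 8 = 2^(2 + 1) (b=2); 2→3: 3^(3 + 1) = 81; 81−1 = 80
i=1: 80 = 2·3^3 + 2·3^2 + 2·3 + 2 (b=3); 3→4: 2·4^4 + 2·4^2 + 2·4 + 2 = 554; 554−1 = 553

2·3^3 + 2·3^2 + 2·3 + 2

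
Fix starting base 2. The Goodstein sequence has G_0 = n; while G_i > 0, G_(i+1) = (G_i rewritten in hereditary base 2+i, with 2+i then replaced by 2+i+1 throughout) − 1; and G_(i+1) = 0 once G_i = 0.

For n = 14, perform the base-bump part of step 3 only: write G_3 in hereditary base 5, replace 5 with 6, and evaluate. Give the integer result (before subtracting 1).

326592

G_0=14  [base 2] 2^(2 + 1) + 2^2 + 2  →[2↦3]→  3^(3 + 1) + 3^3 + 3 = 111  −1 ⇒ G_1=110
G_1=110  [base 3] 3^(3 + 1) + 3^3 + 2  →[3↦4]→  4^(4 + 1) + 4^4 + 2 = 1282  −1 ⇒ G_2=1281
G_2=1281  [base 4] 4^(4 + 1) + 4^4 + 1  →[4↦5]→  5^(5 + 1) + 5^5 + 1 = 18751  −1 ⇒ G_3=18750
G_3=18750  [base 5] 5^(5 + 1) + 5^5  →[5↦6]→  6^(6 + 1) + 6^6 = 326592  −1 ⇒ G_4=326591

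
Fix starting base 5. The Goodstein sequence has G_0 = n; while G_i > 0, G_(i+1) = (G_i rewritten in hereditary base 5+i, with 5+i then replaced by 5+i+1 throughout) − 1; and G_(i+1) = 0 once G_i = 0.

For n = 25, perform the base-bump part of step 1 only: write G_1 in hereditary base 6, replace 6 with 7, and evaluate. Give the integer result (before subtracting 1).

40

(0) 25|_5 = 5^2 ↦ 6^2|_6 = 36 ⇒ 35
(1) 35|_6 = 5·6 + 5 ↦ 5·7 + 5|_7 = 40 ⇒ 39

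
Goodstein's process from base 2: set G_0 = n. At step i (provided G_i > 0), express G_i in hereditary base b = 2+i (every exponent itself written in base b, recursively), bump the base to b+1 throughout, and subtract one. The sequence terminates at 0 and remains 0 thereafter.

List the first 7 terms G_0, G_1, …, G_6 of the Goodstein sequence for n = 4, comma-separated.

base 2: 4 = 2^2; at 3: 3^3 = 27; next = 26
base 3: 26 = 2·3^2 + 2·3 + 2; at 4: 2·4^2 + 2·4 + 2 = 42; next = 41
base 4: 41 = 2·4^2 + 2·4 + 1; at 5: 2·5^2 + 2·5 + 1 = 61; next = 60
base 5: 60 = 2·5^2 + 2·5; at 6: 2·6^2 + 2·6 = 84; next = 83
base 6: 83 = 2·6^2 + 6 + 5; at 7: 2·7^2 + 7 + 5 = 110; next = 109
base 7: 109 = 2·7^2 + 7 + 4; at 8: 2·8^2 + 8 + 4 = 140; next = 139

4, 26, 41, 60, 83, 109, 139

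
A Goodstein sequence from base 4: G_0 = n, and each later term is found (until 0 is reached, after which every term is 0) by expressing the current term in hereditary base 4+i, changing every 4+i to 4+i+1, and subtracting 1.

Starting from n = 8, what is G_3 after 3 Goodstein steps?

base 4: 8 = 2·4; at 5: 2·5 = 10; next = 9
base 5: 9 = 5 + 4; at 6: 6 + 4 = 10; next = 9
base 6: 9 = 6 + 3; at 7: 7 + 3 = 10; next = 9
base 7: 9 = 7 + 2; at 8: 8 + 2 = 10; next = 9

9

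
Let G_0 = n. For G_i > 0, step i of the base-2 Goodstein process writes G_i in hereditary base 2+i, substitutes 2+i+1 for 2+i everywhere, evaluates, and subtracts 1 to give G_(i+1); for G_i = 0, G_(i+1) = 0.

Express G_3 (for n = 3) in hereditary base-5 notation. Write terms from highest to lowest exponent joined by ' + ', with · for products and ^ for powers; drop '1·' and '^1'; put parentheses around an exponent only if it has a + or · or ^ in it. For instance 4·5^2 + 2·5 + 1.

2

[0] 3 ≡ 2 + 1 (base 2). Lift 3: 4. −1: 3.
[1] 3 ≡ 3 (base 3). Lift 4: 4. −1: 3.
[2] 3 ≡ 3 (base 4). Lift 5: 3. −1: 2.
[3] 2 ≡ 2 (base 5). Lift 6: 2. −1: 1.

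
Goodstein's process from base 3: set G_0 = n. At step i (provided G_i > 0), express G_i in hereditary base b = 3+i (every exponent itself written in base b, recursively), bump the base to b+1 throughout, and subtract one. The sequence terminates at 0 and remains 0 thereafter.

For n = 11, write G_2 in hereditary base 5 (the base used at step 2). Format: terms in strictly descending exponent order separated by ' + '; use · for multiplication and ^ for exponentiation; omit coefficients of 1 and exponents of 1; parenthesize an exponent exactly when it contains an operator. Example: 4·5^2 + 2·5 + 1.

11 —HB3→ 3^2 + 2 —bump→ 4^2 + 2 = 18 —(−1)→ 17
17 —HB4→ 4^2 + 1 —bump→ 5^2 + 1 = 26 —(−1)→ 25
25 —HB5→ 5^2 —bump→ 6^2 = 36 —(−1)→ 35

5^2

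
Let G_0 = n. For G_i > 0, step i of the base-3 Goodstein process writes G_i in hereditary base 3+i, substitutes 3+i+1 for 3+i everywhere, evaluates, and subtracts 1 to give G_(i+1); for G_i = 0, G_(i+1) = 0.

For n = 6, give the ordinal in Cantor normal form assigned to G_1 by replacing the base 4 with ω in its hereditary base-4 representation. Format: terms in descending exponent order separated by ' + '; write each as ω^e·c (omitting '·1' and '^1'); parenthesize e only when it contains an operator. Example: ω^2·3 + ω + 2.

base 3: 6 = 2·3; at 4: 2·4 = 8; next = 7
base 4: 7 = 4 + 3; at 5: 5 + 3 = 8; next = 7

ω + 3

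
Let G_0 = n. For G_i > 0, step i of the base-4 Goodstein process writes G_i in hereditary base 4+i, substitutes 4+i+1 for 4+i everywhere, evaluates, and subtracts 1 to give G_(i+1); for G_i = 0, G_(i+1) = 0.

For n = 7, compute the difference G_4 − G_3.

0

7 —HB4→ 4 + 3 —bump→ 5 + 3 = 8 —(−1)→ 7
7 —HB5→ 5 + 2 —bump→ 6 + 2 = 8 —(−1)→ 7
7 —HB6→ 6 + 1 —bump→ 7 + 1 = 8 —(−1)→ 7
7 —HB7→ 7 —bump→ 8 = 8 —(−1)→ 7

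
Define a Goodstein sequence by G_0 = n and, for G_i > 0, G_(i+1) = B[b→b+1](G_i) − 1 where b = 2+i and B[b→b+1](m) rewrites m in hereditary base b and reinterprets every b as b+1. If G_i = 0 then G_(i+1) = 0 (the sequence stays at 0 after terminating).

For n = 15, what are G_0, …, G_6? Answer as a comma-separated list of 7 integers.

(0) 15|_2 = 2^(2 + 1) + 2^2 + 2 + 1 ↦ 3^(3 + 1) + 3^3 + 3 + 1|_3 = 112 ⇒ 111
(1) 111|_3 = 3^(3 + 1) + 3^3 + 3 ↦ 4^(4 + 1) + 4^4 + 4|_4 = 1284 ⇒ 1283
(2) 1283|_4 = 4^(4 + 1) + 4^4 + 3 ↦ 5^(5 + 1) + 5^5 + 3|_5 = 18753 ⇒ 18752
(3) 18752|_5 = 5^(5 + 1) + 5^5 + 2 ↦ 6^(6 + 1) + 6^6 + 2|_6 = 326594 ⇒ 326593
(4) 326593|_6 = 6^(6 + 1) + 6^6 + 1 ↦ 7^(7 + 1) + 7^7 + 1|_7 = 6588345 ⇒ 6588344
(5) 6588344|_7 = 7^(7 + 1) + 7^7 ↦ 8^(8 + 1) + 8^8|_8 = 150994944 ⇒ 150994943

15, 111, 1283, 18752, 326593, 6588344, 150994943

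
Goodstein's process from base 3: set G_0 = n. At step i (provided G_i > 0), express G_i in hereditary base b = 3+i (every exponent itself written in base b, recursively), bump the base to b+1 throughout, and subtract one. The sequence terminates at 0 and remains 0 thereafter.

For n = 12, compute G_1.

i=0: 12 = 3^2 + 3 (b=3); 3→4: 4^2 + 4 = 20; 20−1 = 19
i=1: 19 = 4^2 + 3 (b=4); 4→5: 5^2 + 3 = 28; 28−1 = 27

19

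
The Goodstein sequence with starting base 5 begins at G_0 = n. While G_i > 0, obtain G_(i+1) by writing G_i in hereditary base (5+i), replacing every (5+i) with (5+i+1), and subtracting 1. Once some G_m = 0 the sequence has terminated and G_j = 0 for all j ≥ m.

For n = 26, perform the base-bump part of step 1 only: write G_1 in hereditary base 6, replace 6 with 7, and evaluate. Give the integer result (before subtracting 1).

49

base 5: 26 = 5^2 + 1; at 6: 6^2 + 1 = 37; next = 36
base 6: 36 = 6^2; at 7: 7^2 = 49; next = 48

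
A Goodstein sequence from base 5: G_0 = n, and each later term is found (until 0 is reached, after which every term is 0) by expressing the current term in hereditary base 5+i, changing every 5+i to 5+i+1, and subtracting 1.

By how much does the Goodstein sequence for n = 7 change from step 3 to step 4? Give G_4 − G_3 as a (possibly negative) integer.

-1

G_0=7  [base 5] 5 + 2  →[5↦6]→  6 + 2 = 8  −1 ⇒ G_1=7
G_1=7  [base 6] 6 + 1  →[6↦7]→  7 + 1 = 8  −1 ⇒ G_2=7
G_2=7  [base 7] 7  →[7↦8]→  8 = 8  −1 ⇒ G_3=7
G_3=7  [base 8] 7  →[8↦9]→  7 = 7  −1 ⇒ G_4=6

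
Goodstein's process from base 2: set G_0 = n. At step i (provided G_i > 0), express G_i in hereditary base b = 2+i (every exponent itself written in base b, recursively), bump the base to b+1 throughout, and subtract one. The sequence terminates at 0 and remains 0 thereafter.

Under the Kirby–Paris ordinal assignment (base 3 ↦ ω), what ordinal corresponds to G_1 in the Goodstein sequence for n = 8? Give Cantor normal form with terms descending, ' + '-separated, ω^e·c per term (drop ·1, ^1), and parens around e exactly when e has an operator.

G_0 = 8. HB_2(8) = 2^(2 + 1). Bump = 81. G_1 = 80.
G_1 = 80. HB_3(80) = 2·3^3 + 2·3^2 + 2·3 + 2. Bump = 554. G_2 = 553.

ω^ω·2 + ω^2·2 + ω·2 + 2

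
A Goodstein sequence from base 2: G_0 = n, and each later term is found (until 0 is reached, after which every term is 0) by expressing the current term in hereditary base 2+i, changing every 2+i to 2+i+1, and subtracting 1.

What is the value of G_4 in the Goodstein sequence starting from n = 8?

93395

i=0: 8 = 2^(2 + 1) (b=2); 2→3: 3^(3 + 1) = 81; 81−1 = 80
i=1: 80 = 2·3^3 + 2·3^2 + 2·3 + 2 (b=3); 3→4: 2·4^4 + 2·4^2 + 2·4 + 2 = 554; 554−1 = 553
i=2: 553 = 2·4^4 + 2·4^2 + 2·4 + 1 (b=4); 4→5: 2·5^5 + 2·5^2 + 2·5 + 1 = 6311; 6311−1 = 6310
i=3: 6310 = 2·5^5 + 2·5^2 + 2·5 (b=5); 5→6: 2·6^6 + 2·6^2 + 2·6 = 93396; 93396−1 = 93395
i=4: 93395 = 2·6^6 + 2·6^2 + 6 + 5 (b=6); 6→7: 2·7^7 + 2·7^2 + 7 + 5 = 1647196; 1647196−1 = 1647195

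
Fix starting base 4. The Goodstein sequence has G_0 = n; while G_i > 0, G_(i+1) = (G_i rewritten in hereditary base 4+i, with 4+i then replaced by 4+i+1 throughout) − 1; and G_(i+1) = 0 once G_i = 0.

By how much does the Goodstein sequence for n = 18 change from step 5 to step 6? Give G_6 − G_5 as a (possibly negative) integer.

step 0: 18 = 4^2 + 2; sub 5 for 4: 5^2 + 2; = 27; G_1 = 27−1 = 26
step 1: 26 = 5^2 + 1; sub 6 for 5: 6^2 + 1; = 37; G_2 = 37−1 = 36
step 2: 36 = 6^2; sub 7 for 6: 7^2; = 49; G_3 = 49−1 = 48
step 3: 48 = 6·7 + 6; sub 8 for 7: 6·8 + 6; = 54; G_4 = 54−1 = 53
step 4: 53 = 6·8 + 5; sub 9 for 8: 6·9 + 5; = 59; G_5 = 59−1 = 58
step 5: 58 = 6·9 + 4; sub 10 for 9: 6·10 + 4; = 64; G_6 = 64−1 = 63

5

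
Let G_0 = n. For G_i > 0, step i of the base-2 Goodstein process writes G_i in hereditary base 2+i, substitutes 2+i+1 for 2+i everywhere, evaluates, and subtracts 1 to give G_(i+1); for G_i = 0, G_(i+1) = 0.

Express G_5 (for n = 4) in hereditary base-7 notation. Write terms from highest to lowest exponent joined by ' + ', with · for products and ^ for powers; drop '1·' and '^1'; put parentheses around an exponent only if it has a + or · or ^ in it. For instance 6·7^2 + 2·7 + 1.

2·7^2 + 7 + 4

base 2: 4 = 2^2; at 3: 3^3 = 27; next = 26
base 3: 26 = 2·3^2 + 2·3 + 2; at 4: 2·4^2 + 2·4 + 2 = 42; next = 41
base 4: 41 = 2·4^2 + 2·4 + 1; at 5: 2·5^2 + 2·5 + 1 = 61; next = 60
base 5: 60 = 2·5^2 + 2·5; at 6: 2·6^2 + 2·6 = 84; next = 83
base 6: 83 = 2·6^2 + 6 + 5; at 7: 2·7^2 + 7 + 5 = 110; next = 109
base 7: 109 = 2·7^2 + 7 + 4; at 8: 2·8^2 + 8 + 4 = 140; next = 139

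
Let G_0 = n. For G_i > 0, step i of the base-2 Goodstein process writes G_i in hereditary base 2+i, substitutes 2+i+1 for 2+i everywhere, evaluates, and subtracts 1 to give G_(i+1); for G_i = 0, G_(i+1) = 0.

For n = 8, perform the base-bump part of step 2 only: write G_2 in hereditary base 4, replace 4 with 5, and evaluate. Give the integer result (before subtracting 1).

6311

base 2: 8 = 2^(2 + 1); at 3: 3^(3 + 1) = 81; next = 80
base 3: 80 = 2·3^3 + 2·3^2 + 2·3 + 2; at 4: 2·4^4 + 2·4^2 + 2·4 + 2 = 554; next = 553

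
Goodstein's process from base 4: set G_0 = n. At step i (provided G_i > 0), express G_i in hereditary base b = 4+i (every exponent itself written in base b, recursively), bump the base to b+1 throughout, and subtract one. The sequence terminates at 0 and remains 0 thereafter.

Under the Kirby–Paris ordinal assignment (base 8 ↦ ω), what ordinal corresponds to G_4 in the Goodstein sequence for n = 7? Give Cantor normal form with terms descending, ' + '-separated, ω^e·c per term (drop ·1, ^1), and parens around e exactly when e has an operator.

7

G_0=7  [base 4] 4 + 3  →[4↦5]→  5 + 3 = 8  −1 ⇒ G_1=7
G_1=7  [base 5] 5 + 2  →[5↦6]→  6 + 2 = 8  −1 ⇒ G_2=7
G_2=7  [base 6] 6 + 1  →[6↦7]→  7 + 1 = 8  −1 ⇒ G_3=7
G_3=7  [base 7] 7  →[7↦8]→  8 = 8  −1 ⇒ G_4=7
G_4=7  [base 8] 7  →[8↦9]→  7 = 7  −1 ⇒ G_5=6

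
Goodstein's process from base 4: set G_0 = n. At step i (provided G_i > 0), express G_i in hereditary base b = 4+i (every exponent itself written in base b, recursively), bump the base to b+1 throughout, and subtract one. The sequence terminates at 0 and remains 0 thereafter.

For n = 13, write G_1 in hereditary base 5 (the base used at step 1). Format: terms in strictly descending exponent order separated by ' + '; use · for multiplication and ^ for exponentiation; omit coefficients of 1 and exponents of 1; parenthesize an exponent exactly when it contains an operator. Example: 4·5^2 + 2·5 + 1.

3·5

(0) 13|_4 = 3·4 + 1 ↦ 3·5 + 1|_5 = 16 ⇒ 15
(1) 15|_5 = 3·5 ↦ 3·6|_6 = 18 ⇒ 17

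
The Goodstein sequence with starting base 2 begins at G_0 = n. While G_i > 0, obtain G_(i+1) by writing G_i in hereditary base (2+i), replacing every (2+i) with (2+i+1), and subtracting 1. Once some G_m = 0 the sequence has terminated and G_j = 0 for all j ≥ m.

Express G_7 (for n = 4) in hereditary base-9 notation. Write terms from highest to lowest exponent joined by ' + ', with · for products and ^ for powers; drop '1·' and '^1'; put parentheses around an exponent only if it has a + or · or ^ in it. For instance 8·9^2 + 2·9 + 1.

G_0=4  [base 2] 2^2  →[2↦3]→  3^3 = 27  −1 ⇒ G_1=26
G_1=26  [base 3] 2·3^2 + 2·3 + 2  →[3↦4]→  2·4^2 + 2·4 + 2 = 42  −1 ⇒ G_2=41
G_2=41  [base 4] 2·4^2 + 2·4 + 1  →[4↦5]→  2·5^2 + 2·5 + 1 = 61  −1 ⇒ G_3=60
G_3=60  [base 5] 2·5^2 + 2·5  →[5↦6]→  2·6^2 + 2·6 = 84  −1 ⇒ G_4=83
G_4=83  [base 6] 2·6^2 + 6 + 5  →[6↦7]→  2·7^2 + 7 + 5 = 110  −1 ⇒ G_5=109
G_5=109  [base 7] 2·7^2 + 7 + 4  →[7↦8]→  2·8^2 + 8 + 4 = 140  −1 ⇒ G_6=139
G_6=139  [base 8] 2·8^2 + 8 + 3  →[8↦9]→  2·9^2 + 9 + 3 = 174  −1 ⇒ G_7=173
G_7=173  [base 9] 2·9^2 + 9 + 2  →[9↦10]→  2·10^2 + 10 + 2 = 212  −1 ⇒ G_8=211

2·9^2 + 9 + 2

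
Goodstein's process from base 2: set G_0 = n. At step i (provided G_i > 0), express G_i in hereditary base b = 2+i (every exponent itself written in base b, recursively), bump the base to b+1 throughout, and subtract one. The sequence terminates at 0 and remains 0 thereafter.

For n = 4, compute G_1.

[0] 4 ≡ 2^2 (base 2). Lift 3: 27. −1: 26.
[1] 26 ≡ 2·3^2 + 2·3 + 2 (base 3). Lift 4: 42. −1: 41.

26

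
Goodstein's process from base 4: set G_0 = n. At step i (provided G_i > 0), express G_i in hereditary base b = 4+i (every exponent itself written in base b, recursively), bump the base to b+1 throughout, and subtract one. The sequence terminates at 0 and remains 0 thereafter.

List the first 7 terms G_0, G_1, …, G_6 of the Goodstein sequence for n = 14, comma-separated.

14 —HB4→ 3·4 + 2 —bump→ 3·5 + 2 = 17 —(−1)→ 16
16 —HB5→ 3·5 + 1 —bump→ 3·6 + 1 = 19 —(−1)→ 18
18 —HB6→ 3·6 —bump→ 3·7 = 21 —(−1)→ 20
20 —HB7→ 2·7 + 6 —bump→ 2·8 + 6 = 22 —(−1)→ 21
21 —HB8→ 2·8 + 5 —bump→ 2·9 + 5 = 23 —(−1)→ 22
22 —HB9→ 2·9 + 4 —bump→ 2·10 + 4 = 24 —(−1)→ 23

14, 16, 18, 20, 21, 22, 23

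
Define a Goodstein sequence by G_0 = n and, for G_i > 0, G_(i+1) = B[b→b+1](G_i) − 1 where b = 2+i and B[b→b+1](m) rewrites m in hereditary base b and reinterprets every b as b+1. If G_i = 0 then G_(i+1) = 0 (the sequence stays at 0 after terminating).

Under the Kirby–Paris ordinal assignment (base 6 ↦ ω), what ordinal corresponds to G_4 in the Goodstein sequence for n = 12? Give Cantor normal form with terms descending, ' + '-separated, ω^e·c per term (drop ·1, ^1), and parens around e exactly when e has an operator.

i=0: 12 = 2^(2 + 1) + 2^2 (b=2); 2→3: 3^(3 + 1) + 3^3 = 108; 108−1 = 107
i=1: 107 = 3^(3 + 1) + 2·3^2 + 2·3 + 2 (b=3); 3→4: 4^(4 + 1) + 2·4^2 + 2·4 + 2 = 1066; 1066−1 = 1065
i=2: 1065 = 4^(4 + 1) + 2·4^2 + 2·4 + 1 (b=4); 4→5: 5^(5 + 1) + 2·5^2 + 2·5 + 1 = 15686; 15686−1 = 15685
i=3: 15685 = 5^(5 + 1) + 2·5^2 + 2·5 (b=5); 5→6: 6^(6 + 1) + 2·6^2 + 2·6 = 280020; 280020−1 = 280019

ω^(ω + 1) + ω^2·2 + ω + 5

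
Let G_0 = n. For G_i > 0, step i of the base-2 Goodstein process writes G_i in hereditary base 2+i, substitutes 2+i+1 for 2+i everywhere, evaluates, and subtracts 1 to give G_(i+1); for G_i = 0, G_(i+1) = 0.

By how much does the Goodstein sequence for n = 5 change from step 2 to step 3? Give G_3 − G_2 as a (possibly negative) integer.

G_0 = 5. HB_2(5) = 2^2 + 1. Bump = 28. G_1 = 27.
G_1 = 27. HB_3(27) = 3^3. Bump = 256. G_2 = 255.
G_2 = 255. HB_4(255) = 3·4^3 + 3·4^2 + 3·4 + 3. Bump = 468. G_3 = 467.

212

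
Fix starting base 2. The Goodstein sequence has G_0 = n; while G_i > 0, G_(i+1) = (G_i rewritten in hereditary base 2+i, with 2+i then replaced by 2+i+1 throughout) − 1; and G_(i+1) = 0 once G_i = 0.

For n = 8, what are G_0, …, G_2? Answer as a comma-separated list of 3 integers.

8, 80, 553

[0] 8 ≡ 2^(2 + 1) (base 2). Lift 3: 81. −1: 80.
[1] 80 ≡ 2·3^3 + 2·3^2 + 2·3 + 2 (base 3). Lift 4: 554. −1: 553.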